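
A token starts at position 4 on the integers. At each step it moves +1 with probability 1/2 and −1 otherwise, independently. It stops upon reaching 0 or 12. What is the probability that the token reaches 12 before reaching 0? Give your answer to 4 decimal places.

0.3333

With a fair step, P(i) = ½P(i−1) + ½P(i+1) with P(0)=0, P(12)=1 has the linear solution P(i) = i/12.
P(4) = 4/12 = 1/3 ≈ 0.3333.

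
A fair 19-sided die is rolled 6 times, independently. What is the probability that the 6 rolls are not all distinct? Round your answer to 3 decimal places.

P(all 6 different) = 19/19 · 18/19 · ··· · 14/19 ≈ 0.415.
P(at least two equal) = 1 − 0.415 = 0.585.

0.585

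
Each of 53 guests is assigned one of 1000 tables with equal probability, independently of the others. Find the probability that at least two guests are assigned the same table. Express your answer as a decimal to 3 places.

It's easier to compute the probability that all 53 are distinct.
P(all distinct) = 1000/1000 · 999/1000 · ··· · 948/1000 ≈ 0.246.
So the probability of at least one match is 1 − 0.246 = 0.754.

0.754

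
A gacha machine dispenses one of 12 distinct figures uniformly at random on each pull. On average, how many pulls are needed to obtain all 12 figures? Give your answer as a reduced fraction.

After i distinct types are collected, each trial gives a new one with probability (12−i)/12, so the expected wait for the next new type is 12/(12−i).
E = 12/12 + 12/11 + 12/10 + 12/9 + 12/8 + 12/7 + 12/6 + 12/5 + 12/4 + 12/3 + 12/2 + 12/1 = 86021/2310.

86021/2310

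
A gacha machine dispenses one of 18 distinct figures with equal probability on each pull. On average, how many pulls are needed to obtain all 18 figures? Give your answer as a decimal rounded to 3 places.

After i distinct types are collected, each trial gives a new one with probability (18−i)/18, so the expected wait for the next new type is 18/(18−i).
E = 18/18 + 18/17 + 18/16 + 18/15 + 18/14 + 18/13 + 18/12 + 18/11 + 18/10 + 18/9 + 18/8 + 18/7 + 18/6 + 18/5 + 18/4 + 18/3 + 18/2 + 18/1 = 42822903/680680 ≈ 62.912.

62.912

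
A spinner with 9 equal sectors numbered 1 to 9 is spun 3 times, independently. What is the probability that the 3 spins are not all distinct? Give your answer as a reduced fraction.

P(all 3 different) = 9/9 · 8/9 · ··· · 7/9 = 56/81.
P(at least two equal) = 1 − 56/81 = 25/81.

25/81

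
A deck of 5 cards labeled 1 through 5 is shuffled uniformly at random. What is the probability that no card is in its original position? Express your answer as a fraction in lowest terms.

11/30

This is the derangement probability: permutations of 5 with no fixed point.
D(5) = 5! · (1 − 1/1! + 1/2! − ··· + (−1)^5/5!) = 44.
P = 44/120 = 11/30.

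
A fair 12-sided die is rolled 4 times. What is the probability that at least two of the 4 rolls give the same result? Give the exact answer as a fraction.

P(all 4 different) = 12/12 · 11/12 · ··· · 9/12 = 55/96.
P(at least two equal) = 1 − 55/96 = 41/96.

41/96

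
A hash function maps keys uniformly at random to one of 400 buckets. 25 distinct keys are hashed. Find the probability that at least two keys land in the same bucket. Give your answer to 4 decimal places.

0.5350

It's easier to compute the probability that all 25 are distinct.
P(all distinct) = 400/400 · 399/400 · ··· · 376/400 ≈ 0.4650.
So the probability of at least one match is 1 − 0.4650 = 0.5350.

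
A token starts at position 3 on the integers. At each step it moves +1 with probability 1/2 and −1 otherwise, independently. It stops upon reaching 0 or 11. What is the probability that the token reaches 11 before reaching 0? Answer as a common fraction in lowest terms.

With a fair step, P(i) = ½P(i−1) + ½P(i+1) with P(0)=0, P(11)=1 has the linear solution P(i) = i/11.
P(3) = 3/11.

3/11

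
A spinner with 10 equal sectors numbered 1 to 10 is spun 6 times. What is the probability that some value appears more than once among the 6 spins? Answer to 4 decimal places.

0.8488

P(all 6 different) = 10/10 · 9/10 · ··· · 5/10 ≈ 0.1512.
P(at least two equal) = 1 − 0.1512 = 0.8488.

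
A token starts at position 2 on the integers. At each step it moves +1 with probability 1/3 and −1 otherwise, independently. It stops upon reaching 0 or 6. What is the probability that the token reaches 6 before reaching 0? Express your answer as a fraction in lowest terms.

1/21

Let r = q/p = (2/3)/(1/3) = 2. The recurrence P(i) = p·P(i+1) + q·P(i−1) with P(0)=0, P(6)=1 gives P(i) = (1 − r^i)/(1 − r^6).
P(2) = (1 − (2)^2) / (1 − (2)^6) = 1/21.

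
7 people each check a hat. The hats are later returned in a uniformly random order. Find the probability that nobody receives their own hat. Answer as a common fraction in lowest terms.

This is the derangement probability: permutations of 7 with no fixed point.
D(7) = 7! · (1 − 1/1! + 1/2! − ··· + (−1)^7/7!) = 1854.
P = 1854/5040 = 103/280.

103/280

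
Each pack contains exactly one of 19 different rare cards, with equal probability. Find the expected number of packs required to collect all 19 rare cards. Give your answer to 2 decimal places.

After i distinct types are collected, each trial gives a new one with probability (19−i)/19, so the expected wait for the next new type is 19/(19−i).
E = 19/19 + 19/18 + 19/17 + 19/16 + 19/15 + 19/14 + 19/13 + 19/12 + 19/11 + 19/10 + 19/9 + 19/8 + 19/7 + 19/6 + 19/5 + 19/4 + 19/3 + 19/2 + 19/1 = 275295799/4084080 ≈ 67.41.

67.41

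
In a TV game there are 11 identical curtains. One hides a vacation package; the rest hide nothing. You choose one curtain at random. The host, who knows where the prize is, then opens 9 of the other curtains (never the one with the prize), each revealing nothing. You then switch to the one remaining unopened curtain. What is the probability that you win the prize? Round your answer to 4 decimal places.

Your original curtain holds the prize with probability 1/11, so the other 10 collectively hold it with probability 10/11.
The host can always find 9 empty curtains to open, so the reveals don't change that 10/11; it is now spread over the 1 remaining unopened curtain.
P(win by switching) = (10/11) · (1/1) = 10/11 ≈ 0.9091.

0.9091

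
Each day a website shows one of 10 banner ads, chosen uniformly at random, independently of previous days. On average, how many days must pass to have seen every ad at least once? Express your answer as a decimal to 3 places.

29.290

After i distinct types are collected, each trial gives a new one with probability (10−i)/10, so the expected wait for the next new type is 10/(10−i).
E = 10/10 + 10/9 + 10/8 + 10/7 + 10/6 + 10/5 + 10/4 + 10/3 + 10/2 + 10/1 = 7381/252 ≈ 29.290.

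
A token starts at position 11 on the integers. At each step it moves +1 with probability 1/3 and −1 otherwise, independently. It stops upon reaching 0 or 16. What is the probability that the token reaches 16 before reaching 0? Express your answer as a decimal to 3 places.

0.031

Let r = q/p = (2/3)/(1/3) = 2. The recurrence P(i) = p·P(i+1) + q·P(i−1) with P(0)=0, P(16)=1 gives P(i) = (1 − r^i)/(1 − r^16).
P(11) = (1 − (2)^11) / (1 − (2)^16) = 2047/65535 ≈ 0.031.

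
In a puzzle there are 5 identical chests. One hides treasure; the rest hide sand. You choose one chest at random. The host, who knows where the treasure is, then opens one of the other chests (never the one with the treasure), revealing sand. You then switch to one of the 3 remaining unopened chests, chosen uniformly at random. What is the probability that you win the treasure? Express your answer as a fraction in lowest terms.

Your original chest holds the treasure with probability 1/5, so the other 4 collectively hold it with probability 4/5.
The host can always find an empty chest to open, so this doesn't change that 4/5; it is now spread over the 3 remaining unopened chests.
P(win by switching) = (4/5) · (1/3) = 4/15.

4/15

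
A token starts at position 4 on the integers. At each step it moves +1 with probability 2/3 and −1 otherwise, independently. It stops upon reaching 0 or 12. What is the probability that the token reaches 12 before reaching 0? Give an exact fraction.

256/273

Let r = q/p = (1/3)/(2/3) = 1/2. The recurrence P(i) = p·P(i+1) + q·P(i−1) with P(0)=0, P(12)=1 gives P(i) = (1 − r^i)/(1 − r^12).
P(4) = (1 − (1/2)^4) / (1 − (1/2)^12) = 256/273.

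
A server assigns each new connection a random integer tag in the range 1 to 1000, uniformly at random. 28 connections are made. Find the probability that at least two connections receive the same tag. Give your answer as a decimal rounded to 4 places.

It's easier to compute the probability that all 28 are distinct.
P(all distinct) = 1000/1000 · 999/1000 · ··· · 973/1000 ≈ 0.6828.
So the probability of at least one match is 1 − 0.6828 = 0.3172.

0.3172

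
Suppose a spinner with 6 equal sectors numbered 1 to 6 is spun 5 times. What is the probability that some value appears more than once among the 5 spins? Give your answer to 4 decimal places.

0.9074

P(all 5 different) = 6/6 · 5/6 · ··· · 2/6 ≈ 0.0926.
P(at least two equal) = 1 − 0.0926 = 0.9074.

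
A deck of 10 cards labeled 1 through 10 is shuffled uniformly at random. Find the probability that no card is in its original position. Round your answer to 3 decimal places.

0.368

This is the derangement probability: permutations of 10 with no fixed point.
D(10) = 10! · (1 − 1/1! + 1/2! − ··· + (−1)^10/10!) = 1334961.
P = 1334961/3628800 = 16481/44800 ≈ 0.368.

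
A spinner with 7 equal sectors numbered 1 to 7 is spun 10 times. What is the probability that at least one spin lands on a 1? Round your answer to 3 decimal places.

P(no spin lands on a 1) = (6/7)^10 ≈ 0.214.
P(at least one) = 1 − 0.214 = 0.786.

0.786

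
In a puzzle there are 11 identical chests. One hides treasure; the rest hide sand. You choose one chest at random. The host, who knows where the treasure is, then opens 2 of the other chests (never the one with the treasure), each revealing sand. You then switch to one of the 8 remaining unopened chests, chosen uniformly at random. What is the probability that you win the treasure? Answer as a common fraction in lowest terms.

Your original chest holds the treasure with probability 1/11, so the other 10 collectively hold it with probability 10/11.
The host can always find 2 empty chests to open, so the reveals don't change that 10/11; it is now spread over the 8 remaining unopened chests.
P(win by switching) = (10/11) · (1/8) = 5/44.

5/44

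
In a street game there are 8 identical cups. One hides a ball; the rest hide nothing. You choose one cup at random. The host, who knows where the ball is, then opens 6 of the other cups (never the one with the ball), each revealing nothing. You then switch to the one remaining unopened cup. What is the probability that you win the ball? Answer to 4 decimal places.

Your original cup holds the ball with probability 1/8, so the other 7 collectively hold it with probability 7/8.
The host can always find 6 empty cups to open, so the reveals don't change that 7/8; it is now spread over the 1 remaining unopened cup.
P(win by switching) = (7/8) · (1/1) = 7/8 ≈ 0.8750.

0.8750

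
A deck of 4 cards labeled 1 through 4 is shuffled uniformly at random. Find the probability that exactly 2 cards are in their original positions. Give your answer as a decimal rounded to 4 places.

Choose which 2 of the 4 are fixed: C(4,2) = 6 ways.
The remaining 2 must have no fixed point: D(2) = 1.
P = 6·1/24 = 1/4 ≈ 0.2500.

0.2500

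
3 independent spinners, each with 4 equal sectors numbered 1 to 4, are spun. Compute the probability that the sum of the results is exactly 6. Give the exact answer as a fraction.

There are 4^3 = 64 equally likely outcomes.
The number of ordered 3-tuples from {1,…,4} summing to 6 is 10.
P(sum = 6) = 10/64 = 5/32.

5/32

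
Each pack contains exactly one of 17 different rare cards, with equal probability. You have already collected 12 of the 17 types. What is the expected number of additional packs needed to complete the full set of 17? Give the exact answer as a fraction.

2329/60

Starting from 12 distinct types, each trial gives a new one with probability (17−i)/17 when i types are held, so the wait for the next new type is 17/(17−i).
E = 17/5 + 17/4 + 17/3 + 17/2 + 17/1 = 2329/60.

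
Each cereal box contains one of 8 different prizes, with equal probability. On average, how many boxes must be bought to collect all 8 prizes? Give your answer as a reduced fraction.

761/35

After i distinct types are collected, each trial gives a new one with probability (8−i)/8, so the expected wait for the next new type is 8/(8−i).
E = 8/8 + 8/7 + 8/6 + 8/5 + 8/4 + 8/3 + 8/2 + 8/1 = 761/35.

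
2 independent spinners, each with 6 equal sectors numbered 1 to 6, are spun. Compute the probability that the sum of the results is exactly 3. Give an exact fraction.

There are 6^2 = 36 equally likely outcomes.
The number of ordered 2-tuples from {1,…,6} summing to 3 is 2.
P(sum = 3) = 2/36 = 1/18.

1/18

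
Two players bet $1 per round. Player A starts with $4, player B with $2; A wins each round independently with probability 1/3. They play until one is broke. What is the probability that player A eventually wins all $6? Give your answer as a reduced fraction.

5/21

Let r = q/p = (2/3)/(1/3) = 2. The recurrence P(i) = p·P(i+1) + q·P(i−1) with P(0)=0, P(6)=1 gives P(i) = (1 − r^i)/(1 − r^6).
P(4) = (1 − (2)^4) / (1 − (2)^6) = 5/21.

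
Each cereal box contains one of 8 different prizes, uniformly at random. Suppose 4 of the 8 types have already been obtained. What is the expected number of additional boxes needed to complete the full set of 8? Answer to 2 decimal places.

16.67

Starting from 4 distinct types, each trial gives a new one with probability (8−i)/8 when i types are held, so the wait for the next new type is 8/(8−i).
E = 8/4 + 8/3 + 8/2 + 8/1 = 50/3 ≈ 16.67.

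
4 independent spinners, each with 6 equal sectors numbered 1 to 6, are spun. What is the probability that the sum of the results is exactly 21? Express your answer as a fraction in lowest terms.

5/324

There are 6^4 = 1296 equally likely outcomes.
The number of ordered 4-tuples from {1,…,6} summing to 21 is 20.
P(sum = 21) = 20/1296 = 5/324.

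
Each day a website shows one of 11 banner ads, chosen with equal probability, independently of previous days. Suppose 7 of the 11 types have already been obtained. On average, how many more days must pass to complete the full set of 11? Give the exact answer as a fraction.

275/12

Starting from 7 distinct types, each trial gives a new one with probability (11−i)/11 when i types are held, so the wait for the next new type is 11/(11−i).
E = 11/4 + 11/3 + 11/2 + 11/1 = 275/12.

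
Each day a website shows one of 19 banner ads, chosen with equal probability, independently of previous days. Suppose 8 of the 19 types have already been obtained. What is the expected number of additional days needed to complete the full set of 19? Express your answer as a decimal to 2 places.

57.38

Starting from 8 distinct types, each trial gives a new one with probability (19−i)/19 when i types are held, so the wait for the next new type is 19/(19−i).
E = 19/11 + 19/10 + 19/9 + 19/8 + 19/7 + 19/6 + 19/5 + 19/4 + 19/3 + 19/2 + 19/1 = 1590509/27720 ≈ 57.38.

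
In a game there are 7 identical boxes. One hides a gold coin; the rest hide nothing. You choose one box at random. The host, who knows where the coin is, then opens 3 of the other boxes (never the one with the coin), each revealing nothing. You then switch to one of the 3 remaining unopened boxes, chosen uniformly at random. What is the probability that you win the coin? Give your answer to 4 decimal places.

0.2857

Your original box holds the coin with probability 1/7, so the other 6 collectively hold it with probability 6/7.
The host can always find 3 empty boxes to open, so the reveals don't change that 6/7; it is now spread over the 3 remaining unopened boxes.
P(win by switching) = (6/7) · (1/3) = 2/7 ≈ 0.2857.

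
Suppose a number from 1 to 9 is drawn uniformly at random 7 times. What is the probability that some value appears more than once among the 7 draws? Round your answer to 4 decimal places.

0.9621

P(all 7 different) = 9/9 · 8/9 · ··· · 3/9 ≈ 0.0379.
P(at least two equal) = 1 − 0.0379 = 0.9621.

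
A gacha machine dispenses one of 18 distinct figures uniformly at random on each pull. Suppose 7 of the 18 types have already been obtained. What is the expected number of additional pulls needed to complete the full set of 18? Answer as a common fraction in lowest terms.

83711/1540

Starting from 7 distinct types, each trial gives a new one with probability (18−i)/18 when i types are held, so the wait for the next new type is 18/(18−i).
E = 18/11 + 18/10 + 18/9 + 18/8 + 18/7 + 18/6 + 18/5 + 18/4 + 18/3 + 18/2 + 18/1 = 83711/1540.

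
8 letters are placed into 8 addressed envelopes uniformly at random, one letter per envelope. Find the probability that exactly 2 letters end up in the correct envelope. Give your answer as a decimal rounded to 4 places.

0.1840

Choose which 2 of the 8 are fixed: C(8,2) = 28 ways.
The remaining 6 must have no fixed point: D(6) = 265.
P = 28·265/40320 = 53/288 ≈ 0.1840.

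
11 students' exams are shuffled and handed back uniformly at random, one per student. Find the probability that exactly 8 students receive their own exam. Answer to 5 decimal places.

Choose which 8 of the 11 are fixed: C(11,8) = 165 ways.
The remaining 3 must have no fixed point: D(3) = 2.
P = 165·2/39916800 = 1/120960 ≈ 0.00001.

0.00001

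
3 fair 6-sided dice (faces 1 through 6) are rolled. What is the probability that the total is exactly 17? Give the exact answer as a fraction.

1/72

There are 6^3 = 216 equally likely outcomes.
The number of ordered 3-tuples from {1,…,6} summing to 17 is 3.
P(sum = 17) = 3/216 = 1/72.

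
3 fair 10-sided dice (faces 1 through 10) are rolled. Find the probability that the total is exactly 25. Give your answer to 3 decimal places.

There are 10^3 = 1000 equally likely outcomes.
The number of ordered 3-tuples from {1,…,10} summing to 25 is 21.
P(sum = 25) = 21/1000 ≈ 0.021.

0.021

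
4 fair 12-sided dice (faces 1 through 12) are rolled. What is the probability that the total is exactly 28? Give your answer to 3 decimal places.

There are 12^4 = 20736 equally likely outcomes.
The number of ordered 4-tuples from {1,…,12} summing to 28 is 1111.
P(sum = 28) = 1111/20736 ≈ 0.054.

0.054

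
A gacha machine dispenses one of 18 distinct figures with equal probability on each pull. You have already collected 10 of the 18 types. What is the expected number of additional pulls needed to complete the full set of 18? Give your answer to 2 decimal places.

Starting from 10 distinct types, each trial gives a new one with probability (18−i)/18 when i types are held, so the wait for the next new type is 18/(18−i).
E = 18/8 + 18/7 + 18/6 + 18/5 + 18/4 + 18/3 + 18/2 + 18/1 = 6849/140 ≈ 48.92.

48.92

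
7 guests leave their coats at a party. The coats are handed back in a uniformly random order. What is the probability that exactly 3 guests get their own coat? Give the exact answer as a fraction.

Choose which 3 of the 7 are fixed: C(7,3) = 35 ways.
The remaining 4 must have no fixed point: D(4) = 9.
P = 35·9/5040 = 1/16.

1/16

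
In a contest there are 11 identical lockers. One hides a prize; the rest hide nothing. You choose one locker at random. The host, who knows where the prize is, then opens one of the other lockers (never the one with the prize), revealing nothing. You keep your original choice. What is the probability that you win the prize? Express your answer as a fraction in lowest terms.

1/11

The host can always open an empty locker regardless of your choice, so this gives no information about your original locker.
P(win by staying) = 1/11.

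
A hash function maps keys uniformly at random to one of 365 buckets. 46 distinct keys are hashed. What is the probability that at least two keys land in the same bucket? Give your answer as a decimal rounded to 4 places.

It's easier to compute the probability that all 46 are distinct.
P(all distinct) = 365/365 · 364/365 · ··· · 320/365 ≈ 0.0517.
So the probability of at least one match is 1 − 0.0517 = 0.9483.

0.9483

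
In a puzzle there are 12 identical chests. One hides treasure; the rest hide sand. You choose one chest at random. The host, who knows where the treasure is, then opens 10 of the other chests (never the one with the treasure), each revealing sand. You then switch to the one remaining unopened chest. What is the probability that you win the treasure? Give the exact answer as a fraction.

11/12

Your original chest holds the treasure with probability 1/12, so the other 11 collectively hold it with probability 11/12.
The host can always find 10 empty chests to open, so the reveals don't change that 11/12; it is now spread over the 1 remaining unopened chest.
P(win by switching) = (11/12) · (1/1) = 11/12.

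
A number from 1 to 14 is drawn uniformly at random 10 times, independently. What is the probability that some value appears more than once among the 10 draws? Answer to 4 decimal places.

0.9874

P(all 10 different) = 14/14 · 13/14 · ··· · 5/14 ≈ 0.0126.
P(at least two equal) = 1 − 0.0126 = 0.9874.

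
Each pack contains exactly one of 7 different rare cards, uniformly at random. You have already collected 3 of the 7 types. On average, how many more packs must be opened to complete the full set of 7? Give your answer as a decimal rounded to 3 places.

14.583

Starting from 3 distinct types, each trial gives a new one with probability (7−i)/7 when i types are held, so the wait for the next new type is 7/(7−i).
E = 7/4 + 7/3 + 7/2 + 7/1 = 175/12 ≈ 14.583.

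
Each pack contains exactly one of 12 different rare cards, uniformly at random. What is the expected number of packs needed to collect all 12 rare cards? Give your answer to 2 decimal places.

37.24

After i distinct types are collected, each trial gives a new one with probability (12−i)/12, so the expected wait for the next new type is 12/(12−i).
E = 12/12 + 12/11 + 12/10 + 12/9 + 12/8 + 12/7 + 12/6 + 12/5 + 12/4 + 12/3 + 12/2 + 12/1 = 86021/2310 ≈ 37.24.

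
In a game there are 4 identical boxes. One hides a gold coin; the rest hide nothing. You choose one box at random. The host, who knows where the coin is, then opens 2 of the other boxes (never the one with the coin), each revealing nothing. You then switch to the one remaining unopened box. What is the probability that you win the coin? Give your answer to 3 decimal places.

Your original box holds the coin with probability 1/4, so the other 3 collectively hold it with probability 3/4.
The host can always find 2 empty boxes to open, so the reveals don't change that 3/4; it is now spread over the 1 remaining unopened box.
P(win by switching) = (3/4) · (1/1) = 3/4 ≈ 0.750.

0.750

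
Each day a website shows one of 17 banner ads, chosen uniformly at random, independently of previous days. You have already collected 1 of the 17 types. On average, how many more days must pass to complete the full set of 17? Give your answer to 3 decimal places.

57.472

Starting from 1 distinct type, each trial gives a new one with probability (17−i)/17 when i types are held, so the wait for the next new type is 17/(17−i).
E = 17/16 + 17/15 + 17/14 + 17/13 + 17/12 + 17/11 + 17/10 + 17/9 + 17/8 + 17/7 + 17/6 + 17/5 + 17/4 + 17/3 + 17/2 + 17/1 = 41421503/720720 ≈ 57.472.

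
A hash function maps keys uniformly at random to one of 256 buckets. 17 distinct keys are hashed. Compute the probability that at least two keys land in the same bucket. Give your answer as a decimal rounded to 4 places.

It's easier to compute the probability that all 17 are distinct.
P(all distinct) = 256/256 · 255/256 · ··· · 240/256 ≈ 0.5810.
So the probability of at least one match is 1 − 0.5810 = 0.4190.

0.4190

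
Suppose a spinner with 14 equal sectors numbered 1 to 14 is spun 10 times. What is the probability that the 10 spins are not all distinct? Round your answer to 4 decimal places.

P(all 10 different) = 14/14 · 13/14 · ··· · 5/14 ≈ 0.0126.
P(at least two equal) = 1 − 0.0126 = 0.9874.

0.9874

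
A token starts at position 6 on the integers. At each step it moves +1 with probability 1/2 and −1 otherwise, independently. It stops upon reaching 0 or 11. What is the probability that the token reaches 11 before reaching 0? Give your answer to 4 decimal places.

With a fair step, P(i) = ½P(i−1) + ½P(i+1) with P(0)=0, P(11)=1 has the linear solution P(i) = i/11.
P(6) = 6/11 ≈ 0.5455.

0.5455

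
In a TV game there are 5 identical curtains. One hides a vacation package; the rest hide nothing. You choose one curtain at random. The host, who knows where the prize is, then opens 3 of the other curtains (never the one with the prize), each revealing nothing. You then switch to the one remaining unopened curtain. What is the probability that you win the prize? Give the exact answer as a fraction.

Your original curtain holds the prize with probability 1/5, so the other 4 collectively hold it with probability 4/5.
The host can always find 3 empty curtains to open, so the reveals don't change that 4/5; it is now spread over the 1 remaining unopened curtain.
P(win by switching) = (4/5) · (1/1) = 4/5.

4/5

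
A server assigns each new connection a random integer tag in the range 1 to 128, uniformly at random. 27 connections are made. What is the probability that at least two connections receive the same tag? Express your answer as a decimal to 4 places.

It's easier to compute the probability that all 27 are distinct.
P(all distinct) = 128/128 · 127/128 · ··· · 102/128 ≈ 0.0521.
So the probability of at least one match is 1 − 0.0521 = 0.9479.

0.9479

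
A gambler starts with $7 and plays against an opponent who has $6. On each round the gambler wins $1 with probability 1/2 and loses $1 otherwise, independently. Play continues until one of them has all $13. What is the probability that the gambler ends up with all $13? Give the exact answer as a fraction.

With a fair step, P(i) = ½P(i−1) + ½P(i+1) with P(0)=0, P(13)=1 has the linear solution P(i) = i/13.
P(7) = 7/13.

7/13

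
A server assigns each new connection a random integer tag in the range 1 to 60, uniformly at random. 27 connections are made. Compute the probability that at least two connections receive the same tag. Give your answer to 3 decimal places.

It's easier to compute the probability that all 27 are distinct.
P(all distinct) = 60/60 · 59/60 · ··· · 34/60 ≈ 0.001.
So the probability of at least one match is 1 − 0.001 = 0.999.

0.999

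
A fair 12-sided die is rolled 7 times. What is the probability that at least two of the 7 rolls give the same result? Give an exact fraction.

P(all 7 different) = 12/12 · 11/12 · ··· · 6/12 = 385/3456.
P(at least two equal) = 1 − 385/3456 = 3071/3456.

3071/3456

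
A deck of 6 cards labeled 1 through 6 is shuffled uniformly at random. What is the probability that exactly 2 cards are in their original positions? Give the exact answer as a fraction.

Choose which 2 of the 6 are fixed: C(6,2) = 15 ways.
The remaining 4 must have no fixed point: D(4) = 9.
P = 15·9/720 = 3/16.

3/16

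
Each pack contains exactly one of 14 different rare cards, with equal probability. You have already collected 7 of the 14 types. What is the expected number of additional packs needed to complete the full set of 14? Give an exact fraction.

Starting from 7 distinct types, each trial gives a new one with probability (14−i)/14 when i types are held, so the wait for the next new type is 14/(14−i).
E = 14/7 + 14/6 + 14/5 + 14/4 + 14/3 + 14/2 + 14/1 = 363/10.

363/10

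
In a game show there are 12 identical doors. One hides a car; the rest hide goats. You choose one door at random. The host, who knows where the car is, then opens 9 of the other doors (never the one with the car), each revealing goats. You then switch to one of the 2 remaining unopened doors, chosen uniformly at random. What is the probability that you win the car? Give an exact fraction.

Your original door holds the car with probability 1/12, so the other 11 collectively hold it with probability 11/12.
The host can always find 9 empty doors to open, so the reveals don't change that 11/12; it is now spread over the 2 remaining unopened doors.
P(win by switching) = (11/12) · (1/2) = 11/24.

11/24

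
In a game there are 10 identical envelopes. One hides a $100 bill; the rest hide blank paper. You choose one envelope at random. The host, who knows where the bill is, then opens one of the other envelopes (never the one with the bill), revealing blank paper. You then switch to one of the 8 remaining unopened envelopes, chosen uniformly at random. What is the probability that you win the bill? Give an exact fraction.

Your original envelope holds the bill with probability 1/10, so the other 9 collectively hold it with probability 9/10.
The host can always find an empty envelope to open, so this doesn't change that 9/10; it is now spread over the 8 remaining unopened envelopes.
P(win by switching) = (9/10) · (1/8) = 9/80.

9/80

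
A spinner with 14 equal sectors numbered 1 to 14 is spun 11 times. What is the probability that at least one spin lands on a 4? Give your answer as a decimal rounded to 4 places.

P(no spin lands on a 4) = (13/14)^11 ≈ 0.4426.
P(at least one) = 1 − 0.4426 = 0.5574.

0.5574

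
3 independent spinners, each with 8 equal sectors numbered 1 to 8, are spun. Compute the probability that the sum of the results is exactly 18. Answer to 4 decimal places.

There are 8^3 = 512 equally likely outcomes.
The number of ordered 3-tuples from {1,…,8} summing to 18 is 28.
P(sum = 18) = 28/512 = 7/128 ≈ 0.0547.

0.0547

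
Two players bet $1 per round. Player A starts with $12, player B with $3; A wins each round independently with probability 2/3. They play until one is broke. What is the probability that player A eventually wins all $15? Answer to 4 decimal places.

0.9998

Let r = q/p = (1/3)/(2/3) = 1/2. The recurrence P(i) = p·P(i+1) + q·P(i−1) with P(0)=0, P(15)=1 gives P(i) = (1 − r^i)/(1 − r^15).
P(12) = (1 − (1/2)^12) / (1 − (1/2)^15) = 4680/4681 ≈ 0.9998.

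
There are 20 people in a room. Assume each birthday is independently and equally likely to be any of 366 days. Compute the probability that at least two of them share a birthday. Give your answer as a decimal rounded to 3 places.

0.411

It's easier to compute the probability that all 20 are distinct.
P(all distinct) = 366/366 · 365/366 · ··· · 347/366 ≈ 0.589.
So the probability of at least one match is 1 − 0.589 = 0.411.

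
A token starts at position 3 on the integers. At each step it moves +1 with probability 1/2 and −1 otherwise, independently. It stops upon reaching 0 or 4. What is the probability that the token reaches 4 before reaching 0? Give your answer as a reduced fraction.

With a fair step, P(i) = ½P(i−1) + ½P(i+1) with P(0)=0, P(4)=1 has the linear solution P(i) = i/4.
P(3) = 3/4.

3/4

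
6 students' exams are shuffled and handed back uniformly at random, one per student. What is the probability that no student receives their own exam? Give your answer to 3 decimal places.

This is the derangement probability: permutations of 6 with no fixed point.
D(6) = 6! · (1 − 1/1! + 1/2! − ··· + (−1)^6/6!) = 265.
P = 265/720 = 53/144 ≈ 0.368.

0.368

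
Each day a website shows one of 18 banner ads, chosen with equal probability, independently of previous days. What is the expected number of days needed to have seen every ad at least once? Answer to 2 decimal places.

62.91

After i distinct types are collected, each trial gives a new one with probability (18−i)/18, so the expected wait for the next new type is 18/(18−i).
E = 18/18 + 18/17 + 18/16 + 18/15 + 18/14 + 18/13 + 18/12 + 18/11 + 18/10 + 18/9 + 18/8 + 18/7 + 18/6 + 18/5 + 18/4 + 18/3 + 18/2 + 18/1 = 42822903/680680 ≈ 62.91.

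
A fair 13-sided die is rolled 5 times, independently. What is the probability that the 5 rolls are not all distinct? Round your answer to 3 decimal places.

P(all 5 different) = 13/13 · 12/13 · ··· · 9/13 ≈ 0.416.
P(at least two equal) = 1 − 0.416 = 0.584.

0.584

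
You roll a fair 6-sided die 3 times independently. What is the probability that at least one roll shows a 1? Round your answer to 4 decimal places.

0.4213

P(no roll shows a 1) = (5/6)^3 ≈ 0.5787.
P(at least one) = 1 − 0.5787 = 0.4213.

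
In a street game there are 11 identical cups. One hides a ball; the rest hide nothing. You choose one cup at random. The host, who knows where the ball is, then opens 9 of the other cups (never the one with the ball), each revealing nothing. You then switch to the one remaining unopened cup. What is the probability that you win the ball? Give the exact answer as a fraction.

10/11

Your original cup holds the ball with probability 1/11, so the other 10 collectively hold it with probability 10/11.
The host can always find 9 empty cups to open, so the reveals don't change that 10/11; it is now spread over the 1 remaining unopened cup.
P(win by switching) = (10/11) · (1/1) = 10/11.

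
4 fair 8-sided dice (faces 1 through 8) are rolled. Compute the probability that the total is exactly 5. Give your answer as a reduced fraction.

There are 8^4 = 4096 equally likely outcomes.
The number of ordered 4-tuples from {1,…,8} summing to 5 is 4.
P(sum = 5) = 4/4096 = 1/1024.

1/1024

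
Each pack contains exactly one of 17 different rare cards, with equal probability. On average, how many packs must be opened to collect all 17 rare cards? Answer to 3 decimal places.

After i distinct types are collected, each trial gives a new one with probability (17−i)/17, so the expected wait for the next new type is 17/(17−i).
E = 17/17 + 17/16 + 17/15 + 17/14 + 17/13 + 17/12 + 17/11 + 17/10 + 17/9 + 17/8 + 17/7 + 17/6 + 17/5 + 17/4 + 17/3 + 17/2 + 17/1 = 42142223/720720 ≈ 58.472.

58.472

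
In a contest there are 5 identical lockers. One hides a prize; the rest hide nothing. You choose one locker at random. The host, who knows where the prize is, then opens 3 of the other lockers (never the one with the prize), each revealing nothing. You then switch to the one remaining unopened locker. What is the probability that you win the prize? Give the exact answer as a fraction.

Your original locker holds the prize with probability 1/5, so the other 4 collectively hold it with probability 4/5.
The host can always find 3 empty lockers to open, so the reveals don't change that 4/5; it is now spread over the 1 remaining unopened locker.
P(win by switching) = (4/5) · (1/1) = 4/5.

4/5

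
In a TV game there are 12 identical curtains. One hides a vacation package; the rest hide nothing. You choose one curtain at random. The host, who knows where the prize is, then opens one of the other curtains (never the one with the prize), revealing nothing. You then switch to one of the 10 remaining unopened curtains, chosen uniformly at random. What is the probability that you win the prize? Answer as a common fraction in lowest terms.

Your original curtain holds the prize with probability 1/12, so the other 11 collectively hold it with probability 11/12.
The host can always find an empty curtain to open, so this doesn't change that 11/12; it is now spread over the 10 remaining unopened curtains.
P(win by switching) = (11/12) · (1/10) = 11/120.

11/120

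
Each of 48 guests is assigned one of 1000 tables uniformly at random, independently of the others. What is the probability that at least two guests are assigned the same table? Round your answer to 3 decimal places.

0.682

It's easier to compute the probability that all 48 are distinct.
P(all distinct) = 1000/1000 · 999/1000 · ··· · 953/1000 ≈ 0.318.
So the probability of at least one match is 1 − 0.318 = 0.682.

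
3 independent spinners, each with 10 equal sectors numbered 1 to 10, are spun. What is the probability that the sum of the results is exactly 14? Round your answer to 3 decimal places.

0.069

There are 10^3 = 1000 equally likely outcomes.
The number of ordered 3-tuples from {1,…,10} summing to 14 is 69.
P(sum = 14) = 69/1000 ≈ 0.069.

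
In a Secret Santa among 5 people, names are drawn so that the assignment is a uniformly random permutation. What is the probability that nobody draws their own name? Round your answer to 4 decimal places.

This is the derangement probability: permutations of 5 with no fixed point.
D(5) = 5! · (1 − 1/1! + 1/2! − ··· + (−1)^5/5!) = 44.
P = 44/120 = 11/30 ≈ 0.3667.

0.3667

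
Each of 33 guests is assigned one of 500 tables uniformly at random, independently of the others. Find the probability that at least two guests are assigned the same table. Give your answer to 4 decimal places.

0.6603

It's easier to compute the probability that all 33 are distinct.
P(all distinct) = 500/500 · 499/500 · ··· · 468/500 ≈ 0.3397.
So the probability of at least one match is 1 − 0.3397 = 0.6603.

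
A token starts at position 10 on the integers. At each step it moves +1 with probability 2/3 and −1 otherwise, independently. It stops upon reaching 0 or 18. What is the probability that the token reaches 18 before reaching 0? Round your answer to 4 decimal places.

0.9990

Let r = q/p = (1/3)/(2/3) = 1/2. The recurrence P(i) = p·P(i+1) + q·P(i−1) with P(0)=0, P(18)=1 gives P(i) = (1 − r^i)/(1 − r^18).
P(10) = (1 − (1/2)^10) / (1 − (1/2)^18) = 87296/87381 ≈ 0.9990.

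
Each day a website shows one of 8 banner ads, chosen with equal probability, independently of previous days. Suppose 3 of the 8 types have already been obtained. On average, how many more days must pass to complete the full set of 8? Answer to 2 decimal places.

18.27

Starting from 3 distinct types, each trial gives a new one with probability (8−i)/8 when i types are held, so the wait for the next new type is 8/(8−i).
E = 8/5 + 8/4 + 8/3 + 8/2 + 8/1 = 274/15 ≈ 18.27.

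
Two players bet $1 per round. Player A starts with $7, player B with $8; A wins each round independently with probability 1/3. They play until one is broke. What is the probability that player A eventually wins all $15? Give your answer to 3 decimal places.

Let r = q/p = (2/3)/(1/3) = 2. The recurrence P(i) = p·P(i+1) + q·P(i−1) with P(0)=0, P(15)=1 gives P(i) = (1 − r^i)/(1 − r^15).
P(7) = (1 − (2)^7) / (1 − (2)^15) = 127/32767 ≈ 0.004.

0.004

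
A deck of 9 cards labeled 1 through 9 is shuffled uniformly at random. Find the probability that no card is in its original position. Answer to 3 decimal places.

This is the derangement probability: permutations of 9 with no fixed point.
D(9) = 9! · (1 − 1/1! + 1/2! − ··· + (−1)^9/9!) = 133496.
P = 133496/362880 = 16687/45360 ≈ 0.368.

0.368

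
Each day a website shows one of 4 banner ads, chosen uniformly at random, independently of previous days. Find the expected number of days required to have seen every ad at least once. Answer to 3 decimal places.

After i distinct types are collected, each trial gives a new one with probability (4−i)/4, so the expected wait for the next new type is 4/(4−i).
E = 4/4 + 4/3 + 4/2 + 4/1 = 25/3 ≈ 8.333.

8.333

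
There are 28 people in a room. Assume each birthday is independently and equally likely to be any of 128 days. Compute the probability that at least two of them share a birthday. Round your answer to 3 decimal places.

0.959

It's easier to compute the probability that all 28 are distinct.
P(all distinct) = 128/128 · 127/128 · ··· · 101/128 ≈ 0.041.
So the probability of at least one match is 1 − 0.041 = 0.959.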